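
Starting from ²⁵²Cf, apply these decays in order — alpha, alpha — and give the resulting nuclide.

Pu-244

Start: (A, Z) = (252, 98).
After α: (248, 96).
After α: (244, 94).
Z = 94 is plutonium.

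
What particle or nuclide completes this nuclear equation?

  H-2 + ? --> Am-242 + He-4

Conserve mass number: 2 + A = 242 + 4, so A = 244.
Conserve atomic number: 1 + Z = 95 + 2, so Z = 96.
Z = 96 is curium, so the species is Cm-244.

Cm-244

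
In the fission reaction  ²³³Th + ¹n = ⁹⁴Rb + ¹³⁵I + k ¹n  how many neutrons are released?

Conserve mass number: 234 = 94 + 135 + k, so k = 234 − 229 = 5.
Check atomic number: 90 = 37 + 53 + 0 = 90. ✓

5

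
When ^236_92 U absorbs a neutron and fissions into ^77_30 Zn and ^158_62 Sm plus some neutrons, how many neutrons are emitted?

Conserve mass number: 237 = 77 + 158 + k, so k = 237 − 235 = 2.
Check atomic number: 92 = 30 + 62 + 0 = 92. ✓

2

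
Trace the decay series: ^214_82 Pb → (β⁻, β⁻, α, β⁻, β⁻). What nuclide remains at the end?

Po-210

Start: (A, Z) = (214, 82).
After β⁻: (214, 83).
After β⁻: (214, 84).
After α: (210, 82).
After β⁻: (210, 83).
After β⁻: (210, 84).
Z = 84 is polonium.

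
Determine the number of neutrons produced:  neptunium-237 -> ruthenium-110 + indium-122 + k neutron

Conserve mass number: 237 = 110 + 122 + k, so k = 237 − 232 = 5.
Check atomic number: 93 = 44 + 49 + 0 = 93. ✓

5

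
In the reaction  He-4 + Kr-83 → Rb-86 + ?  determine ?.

Conserve mass number: 4 + 83 = 86 + A, so A = 1.
Conserve atomic number: 2 + 36 = 37 + Z, so Z = 1.
A = 1 and Z = 1 is H-1 — a proton.

proton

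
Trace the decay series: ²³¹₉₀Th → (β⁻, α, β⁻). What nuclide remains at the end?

Th-227

Start: (A, Z) = (231, 90).
After β⁻: (231, 91).
After α: (227, 89).
After β⁻: (227, 90).
Z = 90 is thorium.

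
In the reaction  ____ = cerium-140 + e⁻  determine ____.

Conserve mass number: A = 140 + 0, so A = 140.
Conserve atomic number: Z = 58 − 1, so Z = 57.
Z = 57 is lanthanum, so the species is lanthanum-140.

La-140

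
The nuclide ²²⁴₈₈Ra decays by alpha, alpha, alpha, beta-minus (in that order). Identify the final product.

Bi-212

Start: (A, Z) = (224, 88).
After α: (220, 86).
After α: (216, 84).
After α: (212, 82).
After β⁻: (212, 83).
Z = 83 is bismuth.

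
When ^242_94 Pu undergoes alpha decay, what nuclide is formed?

U-238

Alpha decay: mass number changes by -4, atomic number by -2.
A: 242 − 4 = 238; Z: 94 − 2 = 92.
Z = 92 is uranium, so the daughter is ^238_92 U.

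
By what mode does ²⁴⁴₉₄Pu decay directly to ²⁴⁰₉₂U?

alpha decay

ΔA = 240 − 244 = -4; ΔZ = 92 − 94 = -2.
A drops by 4 and Z drops by 2 — the signature of alpha emission.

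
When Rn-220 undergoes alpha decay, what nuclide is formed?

Alpha decay: mass number changes by -4, atomic number by -2.
A: 220 − 4 = 216; Z: 86 − 2 = 84.
Z = 84 is polonium, so the daughter is Po-216.

Po-216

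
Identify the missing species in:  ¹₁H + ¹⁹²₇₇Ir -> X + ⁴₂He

Conserve mass number: 1 + 192 = A + 4, so A = 189.
Conserve atomic number: 1 + 77 = Z + 2, so Z = 76.
Z = 76 is osmium, so the species is ¹⁸⁹₇₆Os.

Os-189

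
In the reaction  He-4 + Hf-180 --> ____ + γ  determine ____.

Conserve mass number: 4 + 180 = A + 0, so A = 184.
Conserve atomic number: 2 + 72 = Z + 0, so Z = 74.
Z = 74 is tungsten, so the species is W-184.

W-184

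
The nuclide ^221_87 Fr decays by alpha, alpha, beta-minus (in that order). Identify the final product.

Po-213

Start: (A, Z) = (221, 87).
After α: (217, 85).
After α: (213, 83).
After β⁻: (213, 84).
Z = 84 is polonium.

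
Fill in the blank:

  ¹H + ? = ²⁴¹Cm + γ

Am-240

Conserve mass number: 1 + A = 241 + 0, so A = 240.
Conserve atomic number: 1 + Z = 96 + 0, so Z = 95.
Z = 95 is americium, so the species is ²⁴⁰Am.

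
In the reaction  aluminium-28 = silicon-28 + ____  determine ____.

beta-minus particle

Conserve mass number: 28 = 28 + A, so A = 0.
Conserve atomic number: 13 = 14 + Z, so Z = -1.
A = 0 and Z = -1 is e⁻ — a beta-minus particle.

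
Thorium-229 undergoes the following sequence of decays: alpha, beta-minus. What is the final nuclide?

Start: (A, Z) = (229, 90).
After α: (225, 88).
After β⁻: (225, 89).
Z = 89 is actinium.

Ac-225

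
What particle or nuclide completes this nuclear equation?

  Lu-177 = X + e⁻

Hf-177

Conserve mass number: 177 = A + 0, so A = 177.
Conserve atomic number: 71 = Z − 1, so Z = 72.
Z = 72 is hafnium, so the species is Hf-177.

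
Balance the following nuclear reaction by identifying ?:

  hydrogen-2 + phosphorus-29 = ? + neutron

S-30

Conserve mass number: 2 + 29 = A + 1, so A = 30.
Conserve atomic number: 1 + 15 = Z + 0, so Z = 16.
Z = 16 is sulfur, so the species is sulfur-30.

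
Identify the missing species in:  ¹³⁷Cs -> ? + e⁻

Ba-137

Conserve mass number: 137 = A + 0, so A = 137.
Conserve atomic number: 55 = Z − 1, so Z = 56.
Z = 56 is barium, so the species is ¹³⁷Ba.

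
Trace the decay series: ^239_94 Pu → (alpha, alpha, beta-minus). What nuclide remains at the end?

Start: (A, Z) = (239, 94).
After α: (235, 92).
After α: (231, 90).
After β⁻: (231, 91).
Z = 91 is protactinium.

Pa-231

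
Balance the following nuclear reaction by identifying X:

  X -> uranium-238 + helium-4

Pu-242

Conserve mass number: A = 238 + 4, so A = 242.
Conserve atomic number: Z = 92 + 2, so Z = 94.
Z = 94 is plutonium, so the species is plutonium-242.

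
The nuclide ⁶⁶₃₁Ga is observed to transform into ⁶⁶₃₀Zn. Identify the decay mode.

beta-plus decay or electron capture

ΔA = 66 − 66 = 0; ΔZ = 30 − 31 = -1.
A is unchanged and Z drops by 1 — a proton has become a neutron (β⁺ emission or electron capture).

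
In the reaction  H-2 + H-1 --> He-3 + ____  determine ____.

Conserve mass number: 2 + 1 = 3 + A, so A = 0.
Conserve atomic number: 1 + 1 = 2 + Z, so Z = 0.
A = 0 and Z = 0 is γ — a gamma ray.

gamma ray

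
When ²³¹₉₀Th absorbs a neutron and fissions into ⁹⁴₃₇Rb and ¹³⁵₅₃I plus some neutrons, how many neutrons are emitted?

3

Conserve mass number: 232 = 94 + 135 + k, so k = 232 − 229 = 3.
Check atomic number: 90 = 37 + 53 + 0 = 90. ✓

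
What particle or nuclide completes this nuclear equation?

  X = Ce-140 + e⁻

La-140

Conserve mass number: A = 140 + 0, so A = 140.
Conserve atomic number: Z = 58 − 1, so Z = 57.
Z = 57 is lanthanum, so the species is La-140.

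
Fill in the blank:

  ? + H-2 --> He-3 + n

deuteron

Conserve mass number: A + 2 = 3 + 1, so A = 2.
Conserve atomic number: Z + 1 = 2 + 0, so Z = 1.
A = 2 and Z = 1 is H-2 — a deuteron.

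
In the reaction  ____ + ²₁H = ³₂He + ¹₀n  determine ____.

deuteron

Conserve mass number: A + 2 = 3 + 1, so A = 2.
Conserve atomic number: Z + 1 = 2 + 0, so Z = 1.
A = 2 and Z = 1 is ²₁H — a deuteron.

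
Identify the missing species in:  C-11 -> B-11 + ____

Conserve mass number: 11 = 11 + A, so A = 0.
Conserve atomic number: 6 = 5 + Z, so Z = 1.
A = 0 and Z = 1 is e⁺ — a positron.

positron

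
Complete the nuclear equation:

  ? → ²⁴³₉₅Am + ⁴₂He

Bk-247

Conserve mass number: A = 243 + 4, so A = 247.
Conserve atomic number: Z = 95 + 2, so Z = 97.
Z = 97 is berkelium, so the species is ²⁴⁷₉₇Bk.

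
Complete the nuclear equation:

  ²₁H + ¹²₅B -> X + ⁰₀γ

Conserve mass number: 2 + 12 = A + 0, so A = 14.
Conserve atomic number: 1 + 5 = Z + 0, so Z = 6.
Z = 6 is carbon, so the species is ¹⁴₆C.

C-14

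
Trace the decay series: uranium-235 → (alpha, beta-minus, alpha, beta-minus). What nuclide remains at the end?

Start: (A, Z) = (235, 92).
After α: (231, 90).
After β⁻: (231, 91).
After α: (227, 89).
After β⁻: (227, 90).
Z = 90 is thorium.

Th-227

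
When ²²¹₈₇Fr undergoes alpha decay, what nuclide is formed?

Alpha decay: mass number changes by -4, atomic number by -2.
A: 221 − 4 = 217; Z: 87 − 2 = 85.
Z = 85 is astatine, so the daughter is ²¹⁷₈₅At.

At-217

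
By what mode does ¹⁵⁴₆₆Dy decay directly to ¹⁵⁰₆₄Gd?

alpha decay

ΔA = 150 − 154 = -4; ΔZ = 64 − 66 = -2.
A drops by 4 and Z drops by 2 — the signature of alpha emission.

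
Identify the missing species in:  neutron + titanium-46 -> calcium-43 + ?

alpha particle

Conserve mass number: 1 + 46 = 43 + A, so A = 4.
Conserve atomic number: 0 + 22 = 20 + Z, so Z = 2.
A = 4 and Z = 2 is helium-4 — an alpha particle.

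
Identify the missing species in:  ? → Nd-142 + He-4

Sm-146

Conserve mass number: A = 142 + 4, so A = 146.
Conserve atomic number: Z = 60 + 2, so Z = 62.
Z = 62 is samarium, so the species is Sm-146.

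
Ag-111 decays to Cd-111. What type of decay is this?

beta-minus decay

ΔA = 111 − 111 = 0; ΔZ = 48 − 47 = +1.
A is unchanged and Z rises by 1 — a neutron has become a proton (β⁻ decay).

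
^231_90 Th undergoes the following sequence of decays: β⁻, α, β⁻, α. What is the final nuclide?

Start: (A, Z) = (231, 90).
After β⁻: (231, 91).
After α: (227, 89).
After β⁻: (227, 90).
After α: (223, 88).
Z = 88 is radium.

Ra-223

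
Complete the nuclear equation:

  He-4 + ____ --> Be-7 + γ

He-3

Conserve mass number: 4 + A = 7 + 0, so A = 3.
Conserve atomic number: 2 + Z = 4 + 0, so Z = 2.
Z = 2 is helium, so the species is He-3.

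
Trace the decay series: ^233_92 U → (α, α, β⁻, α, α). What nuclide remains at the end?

At-217

Start: (A, Z) = (233, 92).
After α: (229, 90).
After α: (225, 88).
After β⁻: (225, 89).
After α: (221, 87).
After α: (217, 85).
Z = 85 is astatine.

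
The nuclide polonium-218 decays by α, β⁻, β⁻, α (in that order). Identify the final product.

Start: (A, Z) = (218, 84).
After α: (214, 82).
After β⁻: (214, 83).
After β⁻: (214, 84).
After α: (210, 82).
Z = 82 is lead.

Pb-210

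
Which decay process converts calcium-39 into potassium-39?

ΔA = 39 − 39 = 0; ΔZ = 19 − 20 = -1.
A is unchanged and Z drops by 1 — a proton has become a neutron (β⁺ emission or electron capture).

beta-plus decay or electron capture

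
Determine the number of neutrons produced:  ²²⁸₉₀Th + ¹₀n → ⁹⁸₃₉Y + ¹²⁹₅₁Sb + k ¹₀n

2

Conserve mass number: 229 = 98 + 129 + k, so k = 229 − 227 = 2.
Check atomic number: 90 = 39 + 51 + 0 = 90. ✓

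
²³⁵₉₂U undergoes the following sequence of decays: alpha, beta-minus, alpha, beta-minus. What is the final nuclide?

Th-227

Start: (A, Z) = (235, 92).
After α: (231, 90).
After β⁻: (231, 91).
After α: (227, 89).
After β⁻: (227, 90).
Z = 90 is thorium.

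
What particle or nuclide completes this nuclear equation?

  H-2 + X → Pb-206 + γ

Conserve mass number: 2 + A = 206 + 0, so A = 204.
Conserve atomic number: 1 + Z = 82 + 0, so Z = 81.
Z = 81 is thallium, so the species is Tl-204.

Tl-204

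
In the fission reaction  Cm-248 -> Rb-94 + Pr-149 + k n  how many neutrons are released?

Conserve mass number: 248 = 94 + 149 + k, so k = 248 − 243 = 5.
Check atomic number: 96 = 37 + 59 + 0 = 96. ✓

5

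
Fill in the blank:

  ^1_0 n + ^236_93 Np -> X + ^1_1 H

U-236

Conserve mass number: 1 + 236 = A + 1, so A = 236.
Conserve atomic number: 0 + 93 = Z + 1, so Z = 92.
Z = 92 is uranium, so the species is ^236_92 U.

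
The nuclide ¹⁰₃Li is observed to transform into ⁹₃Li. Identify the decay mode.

ΔA = 9 − 10 = -1; ΔZ = 3 − 3 = +0.
A drops by 1 with Z unchanged — a neutron was emitted.

neutron emission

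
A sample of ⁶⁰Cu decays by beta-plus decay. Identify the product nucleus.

Beta-plus decay: mass number changes by +0, atomic number by -1.
A: 60 = 60; Z: 29 − 1 = 28.
Z = 28 is nickel, so the daughter is ⁶⁰Ni.

Ni-60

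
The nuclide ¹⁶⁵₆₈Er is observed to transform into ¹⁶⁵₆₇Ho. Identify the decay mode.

ΔA = 165 − 165 = 0; ΔZ = 67 − 68 = -1.
A is unchanged and Z drops by 1 — a proton has become a neutron (β⁺ emission or electron capture).

beta-plus decay or electron capture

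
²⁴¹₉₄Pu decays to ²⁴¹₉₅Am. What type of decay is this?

beta-minus decay

ΔA = 241 − 241 = 0; ΔZ = 95 − 94 = +1.
A is unchanged and Z rises by 1 — a neutron has become a proton (β⁻ decay).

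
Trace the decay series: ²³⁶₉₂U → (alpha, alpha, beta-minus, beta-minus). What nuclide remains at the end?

Th-228

Start: (A, Z) = (236, 92).
After α: (232, 90).
After α: (228, 88).
After β⁻: (228, 89).
After β⁻: (228, 90).
Z = 90 is thorium.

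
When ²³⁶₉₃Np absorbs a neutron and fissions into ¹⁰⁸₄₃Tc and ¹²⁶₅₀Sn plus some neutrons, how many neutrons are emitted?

3

Conserve mass number: 237 = 108 + 126 + k, so k = 237 − 234 = 3.
Check atomic number: 93 = 43 + 50 + 0 = 93. ✓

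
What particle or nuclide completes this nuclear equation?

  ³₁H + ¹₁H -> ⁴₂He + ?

Conserve mass number: 3 + 1 = 4 + A, so A = 0.
Conserve atomic number: 1 + 1 = 2 + Z, so Z = 0.
A = 0 and Z = 0 is ⁰₀γ — a gamma ray.

gamma ray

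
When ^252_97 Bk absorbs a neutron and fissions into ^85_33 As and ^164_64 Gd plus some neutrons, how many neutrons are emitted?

4

Conserve mass number: 253 = 85 + 164 + k, so k = 253 − 249 = 4.
Check atomic number: 97 = 33 + 64 + 0 = 97. ✓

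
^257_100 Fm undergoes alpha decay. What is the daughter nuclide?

Cf-253

Alpha decay: mass number changes by -4, atomic number by -2.
A: 257 − 4 = 253; Z: 100 − 2 = 98.
Z = 98 is californium, so the daughter is ^253_98 Cf.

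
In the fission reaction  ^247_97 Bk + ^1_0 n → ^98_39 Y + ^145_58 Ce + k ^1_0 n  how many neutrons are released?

Conserve mass number: 248 = 98 + 145 + k, so k = 248 − 243 = 5.
Check atomic number: 97 = 39 + 58 + 0 = 97. ✓

5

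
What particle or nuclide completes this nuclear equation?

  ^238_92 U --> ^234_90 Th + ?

Conserve mass number: 238 = 234 + A, so A = 4.
Conserve atomic number: 92 = 90 + Z, so Z = 2.
A = 4 and Z = 2 is ^4_2 He — an alpha particle.

alpha particle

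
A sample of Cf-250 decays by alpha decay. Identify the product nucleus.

Cm-246

Alpha decay: mass number changes by -4, atomic number by -2.
A: 250 − 4 = 246; Z: 98 − 2 = 96.
Z = 96 is curium, so the daughter is Cm-246.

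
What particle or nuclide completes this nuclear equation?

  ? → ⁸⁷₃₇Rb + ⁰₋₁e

Kr-87

Conserve mass number: A = 87 + 0, so A = 87.
Conserve atomic number: Z = 37 − 1, so Z = 36.
Z = 36 is krypton, so the species is ⁸⁷₃₆Kr.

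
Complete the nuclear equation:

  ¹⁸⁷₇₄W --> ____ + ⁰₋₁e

Re-187

Conserve mass number: 187 = A + 0, so A = 187.
Conserve atomic number: 74 = Z − 1, so Z = 75.
Z = 75 is rhenium, so the species is ¹⁸⁷₇₅Re.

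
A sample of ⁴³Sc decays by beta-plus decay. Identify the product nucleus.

Beta-plus decay: mass number changes by +0, atomic number by -1.
A: 43 = 43; Z: 21 − 1 = 20.
Z = 20 is calcium, so the daughter is ⁴³Ca.

Ca-43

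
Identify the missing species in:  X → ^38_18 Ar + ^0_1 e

Conserve mass number: A = 38 + 0, so A = 38.
Conserve atomic number: Z = 18 + 1, so Z = 19.
Z = 19 is potassium, so the species is ^38_19 K.

K-38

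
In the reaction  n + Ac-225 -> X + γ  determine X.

Ac-226

Conserve mass number: 1 + 225 = A + 0, so A = 226.
Conserve atomic number: 0 + 89 = Z + 0, so Z = 89.
Z = 89 is actinium, so the species is Ac-226.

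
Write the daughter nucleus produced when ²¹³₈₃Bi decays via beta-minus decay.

Beta-minus decay: mass number changes by +0, atomic number by +1.
A: 213 = 213; Z: 83 + 1 = 84.
Z = 84 is polonium, so the daughter is ²¹³₈₄Po.

Po-213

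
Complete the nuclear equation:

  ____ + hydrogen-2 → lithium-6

Conserve mass number: A + 2 = 6, so A = 4.
Conserve atomic number: Z + 1 = 3, so Z = 2.
A = 4 and Z = 2 is helium-4 — an alpha particle.

alpha particle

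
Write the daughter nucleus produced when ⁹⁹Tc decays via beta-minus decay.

Ru-99

Beta-minus decay: mass number changes by +0, atomic number by +1.
A: 99 = 99; Z: 43 + 1 = 44.
Z = 44 is ruthenium, so the daughter is ⁹⁹Ru.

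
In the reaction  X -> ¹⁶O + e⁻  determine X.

N-16

Conserve mass number: A = 16 + 0, so A = 16.
Conserve atomic number: Z = 8 − 1, so Z = 7.
Z = 7 is nitrogen, so the species is ¹⁶N.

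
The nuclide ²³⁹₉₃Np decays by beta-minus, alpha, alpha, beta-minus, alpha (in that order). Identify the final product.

Start: (A, Z) = (239, 93).
After β⁻: (239, 94).
After α: (235, 92).
After α: (231, 90).
After β⁻: (231, 91).
After α: (227, 89).
Z = 89 is actinium.

Ac-227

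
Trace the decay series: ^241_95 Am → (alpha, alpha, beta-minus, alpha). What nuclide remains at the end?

Th-229

Start: (A, Z) = (241, 95).
After α: (237, 93).
After α: (233, 91).
After β⁻: (233, 92).
After α: (229, 90).
Z = 90 is thorium.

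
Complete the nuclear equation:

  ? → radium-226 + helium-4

Th-230

Conserve mass number: A = 226 + 4, so A = 230.
Conserve atomic number: Z = 88 + 2, so Z = 90.
Z = 90 is thorium, so the species is thorium-230.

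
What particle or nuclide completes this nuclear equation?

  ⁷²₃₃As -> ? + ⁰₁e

Ge-72

Conserve mass number: 72 = A + 0, so A = 72.
Conserve atomic number: 33 = Z + 1, so Z = 32.
Z = 32 is germanium, so the species is ⁷²₃₂Ge.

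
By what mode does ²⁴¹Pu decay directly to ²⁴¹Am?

beta-minus decay

ΔA = 241 − 241 = 0; ΔZ = 95 − 94 = +1.
A is unchanged and Z rises by 1 — a neutron has become a proton (β⁻ decay).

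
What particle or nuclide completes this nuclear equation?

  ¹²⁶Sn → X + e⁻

Sb-126

Conserve mass number: 126 = A + 0, so A = 126.
Conserve atomic number: 50 = Z − 1, so Z = 51.
Z = 51 is antimony, so the species is ¹²⁶Sb.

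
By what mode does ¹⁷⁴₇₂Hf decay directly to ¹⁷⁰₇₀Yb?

ΔA = 170 − 174 = -4; ΔZ = 70 − 72 = -2.
A drops by 4 and Z drops by 2 — the signature of alpha emission.

alpha decay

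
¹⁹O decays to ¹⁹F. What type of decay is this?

beta-minus decay

ΔA = 19 − 19 = 0; ΔZ = 9 − 8 = +1.
A is unchanged and Z rises by 1 — a neutron has become a proton (β⁻ decay).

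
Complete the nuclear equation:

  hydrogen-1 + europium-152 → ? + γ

Gd-153

Conserve mass number: 1 + 152 = A + 0, so A = 153.
Conserve atomic number: 1 + 63 = Z + 0, so Z = 64.
Z = 64 is gadolinium, so the species is gadolinium-153.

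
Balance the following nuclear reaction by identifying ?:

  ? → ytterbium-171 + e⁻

Conserve mass number: A = 171 + 0, so A = 171.
Conserve atomic number: Z = 70 − 1, so Z = 69.
Z = 69 is thulium, so the species is thulium-171.

Tm-171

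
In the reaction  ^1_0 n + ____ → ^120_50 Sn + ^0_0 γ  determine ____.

Sn-119

Conserve mass number: 1 + A = 120 + 0, so A = 119.
Conserve atomic number: 0 + Z = 50 + 0, so Z = 50.
Z = 50 is tin, so the species is ^119_50 Sn.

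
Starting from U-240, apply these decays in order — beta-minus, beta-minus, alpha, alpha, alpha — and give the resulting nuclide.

Start: (A, Z) = (240, 92).
After β⁻: (240, 93).
After β⁻: (240, 94).
After α: (236, 92).
After α: (232, 90).
After α: (228, 88).
Z = 88 is radium.

Ra-228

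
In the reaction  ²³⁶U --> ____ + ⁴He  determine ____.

Conserve mass number: 236 = A + 4, so A = 232.
Conserve atomic number: 92 = Z + 2, so Z = 90.
Z = 90 is thorium, so the species is ²³²Th.

Th-232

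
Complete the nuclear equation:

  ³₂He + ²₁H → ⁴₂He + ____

Conserve mass number: 3 + 2 = 4 + A, so A = 1.
Conserve atomic number: 2 + 1 = 2 + Z, so Z = 1.
A = 1 and Z = 1 is ¹₁H — a proton.

proton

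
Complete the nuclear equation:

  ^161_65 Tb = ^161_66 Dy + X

beta-minus particle

Conserve mass number: 161 = 161 + A, so A = 0.
Conserve atomic number: 65 = 66 + Z, so Z = -1.
A = 0 and Z = -1 is ^0_-1 e — a beta-minus particle.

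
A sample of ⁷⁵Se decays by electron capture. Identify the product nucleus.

Electron capture: mass number changes by +0, atomic number by -1.
A: 75 = 75; Z: 34 − 1 = 33.
Z = 33 is arsenic, so the daughter is ⁷⁵As.

As-75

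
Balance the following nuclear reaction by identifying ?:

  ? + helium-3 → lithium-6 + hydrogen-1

alpha particle

Conserve mass number: A + 3 = 6 + 1, so A = 4.
Conserve atomic number: Z + 2 = 3 + 1, so Z = 2.
A = 4 and Z = 2 is helium-4 — an alpha particle.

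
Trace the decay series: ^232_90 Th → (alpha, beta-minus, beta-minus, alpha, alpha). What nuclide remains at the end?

Start: (A, Z) = (232, 90).
After α: (228, 88).
After β⁻: (228, 89).
After β⁻: (228, 90).
After α: (224, 88).
After α: (220, 86).
Z = 86 is radon.

Rn-220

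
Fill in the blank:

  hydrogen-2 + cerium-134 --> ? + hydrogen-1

Ce-135

Conserve mass number: 2 + 134 = A + 1, so A = 135.
Conserve atomic number: 1 + 58 = Z + 1, so Z = 58.
Z = 58 is cerium, so the species is cerium-135.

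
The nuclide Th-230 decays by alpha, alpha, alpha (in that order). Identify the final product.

Start: (A, Z) = (230, 90).
After α: (226, 88).
After α: (222, 86).
After α: (218, 84).
Z = 84 is polonium.

Po-218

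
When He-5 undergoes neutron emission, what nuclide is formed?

Neutron emission: mass number changes by -1, atomic number by +0.
A: 5 − 1 = 4; Z: 2 = 2.
Z = 2 is helium, so the daughter is He-4.

He-4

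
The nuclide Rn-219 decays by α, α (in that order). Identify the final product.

Start: (A, Z) = (219, 86).
After α: (215, 84).
After α: (211, 82).
Z = 82 is lead.

Pb-211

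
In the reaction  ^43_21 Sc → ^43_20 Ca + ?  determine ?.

positron

Conserve mass number: 43 = 43 + A, so A = 0.
Conserve atomic number: 21 = 20 + Z, so Z = 1.
A = 0 and Z = 1 is ^0_1 e — a positron.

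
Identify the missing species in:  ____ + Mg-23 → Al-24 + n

Conserve mass number: A + 23 = 24 + 1, so A = 2.
Conserve atomic number: Z + 12 = 13 + 0, so Z = 1.
A = 2 and Z = 1 is H-2 — a deuteron.

deuteron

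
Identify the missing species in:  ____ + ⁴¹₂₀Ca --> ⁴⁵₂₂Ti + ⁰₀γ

Conserve mass number: A + 41 = 45 + 0, so A = 4.
Conserve atomic number: Z + 20 = 22 + 0, so Z = 2.
A = 4 and Z = 2 is ⁴₂He — an alpha particle.

alpha particle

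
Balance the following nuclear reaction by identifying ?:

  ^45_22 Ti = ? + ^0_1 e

Conserve mass number: 45 = A + 0, so A = 45.
Conserve atomic number: 22 = Z + 1, so Z = 21.
Z = 21 is scandium, so the species is ^45_21 Sc.

Sc-45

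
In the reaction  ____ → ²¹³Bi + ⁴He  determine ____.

At-217

Conserve mass number: A = 213 + 4, so A = 217.
Conserve atomic number: Z = 83 + 2, so Z = 85.
Z = 85 is astatine, so the species is ²¹⁷At.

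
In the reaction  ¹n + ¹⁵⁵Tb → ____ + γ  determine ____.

Tb-156

Conserve mass number: 1 + 155 = A + 0, so A = 156.
Conserve atomic number: 0 + 65 = Z + 0, so Z = 65.
Z = 65 is terbium, so the species is ¹⁵⁶Tb.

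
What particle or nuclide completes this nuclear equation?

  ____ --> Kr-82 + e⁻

Br-82

Conserve mass number: A = 82 + 0, so A = 82.
Conserve atomic number: Z = 36 − 1, so Z = 35.
Z = 35 is bromine, so the species is Br-82.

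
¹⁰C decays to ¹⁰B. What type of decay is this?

beta-plus decay or electron capture

ΔA = 10 − 10 = 0; ΔZ = 5 − 6 = -1.
A is unchanged and Z drops by 1 — a proton has become a neutron (β⁺ emission or electron capture).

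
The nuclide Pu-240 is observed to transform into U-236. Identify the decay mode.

ΔA = 236 − 240 = -4; ΔZ = 92 − 94 = -2.
A drops by 4 and Z drops by 2 — the signature of alpha emission.

alpha decay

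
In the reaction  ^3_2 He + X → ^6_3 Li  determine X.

triton

Conserve mass number: 3 + A = 6, so A = 3.
Conserve atomic number: 2 + Z = 3, so Z = 1.
A = 3 and Z = 1 is ^3_1 H — a triton.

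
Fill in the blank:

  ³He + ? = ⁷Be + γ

Conserve mass number: 3 + A = 7 + 0, so A = 4.
Conserve atomic number: 2 + Z = 4 + 0, so Z = 2.
A = 4 and Z = 2 is ⁴He — an alpha particle.

alpha particle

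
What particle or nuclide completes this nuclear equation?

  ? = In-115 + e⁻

Cd-115

Conserve mass number: A = 115 + 0, so A = 115.
Conserve atomic number: Z = 49 − 1, so Z = 48.
Z = 48 is cadmium, so the species is Cd-115.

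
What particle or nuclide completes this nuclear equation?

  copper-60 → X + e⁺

Conserve mass number: 60 = A + 0, so A = 60.
Conserve atomic number: 29 = Z + 1, so Z = 28.
Z = 28 is nickel, so the species is nickel-60.

Ni-60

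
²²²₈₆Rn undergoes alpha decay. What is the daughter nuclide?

Po-218

Alpha decay: mass number changes by -4, atomic number by -2.
A: 222 − 4 = 218; Z: 86 − 2 = 84.
Z = 84 is polonium, so the daughter is ²¹⁸₈₄Po.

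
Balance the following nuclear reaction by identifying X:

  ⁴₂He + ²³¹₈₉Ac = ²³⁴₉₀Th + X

Conserve mass number: 4 + 231 = 234 + A, so A = 1.
Conserve atomic number: 2 + 89 = 90 + Z, so Z = 1.
A = 1 and Z = 1 is ¹₁H — a proton.

proton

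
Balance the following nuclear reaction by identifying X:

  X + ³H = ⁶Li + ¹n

alpha particle

Conserve mass number: A + 3 = 6 + 1, so A = 4.
Conserve atomic number: Z + 1 = 3 + 0, so Z = 2.
A = 4 and Z = 2 is ⁴He — an alpha particle.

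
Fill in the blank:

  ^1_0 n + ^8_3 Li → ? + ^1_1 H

He-8

Conserve mass number: 1 + 8 = A + 1, so A = 8.
Conserve atomic number: 0 + 3 = Z + 1, so Z = 2.
Z = 2 is helium, so the species is ^8_2 He.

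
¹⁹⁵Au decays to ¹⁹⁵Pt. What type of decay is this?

beta-plus decay or electron capture

ΔA = 195 − 195 = 0; ΔZ = 78 − 79 = -1.
A is unchanged and Z drops by 1 — a proton has become a neutron (β⁺ emission or electron capture).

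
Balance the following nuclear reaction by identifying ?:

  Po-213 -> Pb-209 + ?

alpha particle

Conserve mass number: 213 = 209 + A, so A = 4.
Conserve atomic number: 84 = 82 + Z, so Z = 2.
A = 4 and Z = 2 is He-4 — an alpha particle.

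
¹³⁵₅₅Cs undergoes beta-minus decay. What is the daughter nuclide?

Ba-135

Beta-minus decay: mass number changes by +0, atomic number by +1.
A: 135 = 135; Z: 55 + 1 = 56.
Z = 56 is barium, so the daughter is ¹³⁵₅₆Ba.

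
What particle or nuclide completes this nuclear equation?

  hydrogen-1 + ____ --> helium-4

Conserve mass number: 1 + A = 4, so A = 3.
Conserve atomic number: 1 + Z = 2, so Z = 1.
A = 3 and Z = 1 is hydrogen-3 — a triton.

triton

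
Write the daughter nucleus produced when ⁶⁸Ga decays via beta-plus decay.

Beta-plus decay: mass number changes by +0, atomic number by -1.
A: 68 = 68; Z: 31 − 1 = 30.
Z = 30 is zinc, so the daughter is ⁶⁸Zn.

Zn-68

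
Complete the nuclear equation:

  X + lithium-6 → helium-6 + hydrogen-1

neutron

Conserve mass number: A + 6 = 6 + 1, so A = 1.
Conserve atomic number: Z + 3 = 2 + 1, so Z = 0.
A = 1 and Z = 0 is neutron — a neutron.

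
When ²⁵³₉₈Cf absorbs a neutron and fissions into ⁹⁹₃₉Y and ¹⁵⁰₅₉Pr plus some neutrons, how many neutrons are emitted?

Conserve mass number: 254 = 99 + 150 + k, so k = 254 − 249 = 5.
Check atomic number: 98 = 39 + 59 + 0 = 98. ✓

5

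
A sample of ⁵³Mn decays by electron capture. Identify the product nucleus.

Cr-53

Electron capture: mass number changes by +0, atomic number by -1.
A: 53 = 53; Z: 25 − 1 = 24.
Z = 24 is chromium, so the daughter is ⁵³Cr.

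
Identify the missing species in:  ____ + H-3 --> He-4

proton

Conserve mass number: A + 3 = 4, so A = 1.
Conserve atomic number: Z + 1 = 2, so Z = 1.
A = 1 and Z = 1 is H-1 — a proton.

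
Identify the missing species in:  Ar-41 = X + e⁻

Conserve mass number: 41 = A + 0, so A = 41.
Conserve atomic number: 18 = Z − 1, so Z = 19.
Z = 19 is potassium, so the species is K-41.

K-41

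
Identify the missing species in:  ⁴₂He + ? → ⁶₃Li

Conserve mass number: 4 + A = 6, so A = 2.
Conserve atomic number: 2 + Z = 3, so Z = 1.
A = 2 and Z = 1 is ²₁H — a deuteron.

deuteron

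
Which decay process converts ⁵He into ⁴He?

neutron emission

ΔA = 4 − 5 = -1; ΔZ = 2 − 2 = +0.
A drops by 1 with Z unchanged — a neutron was emitted.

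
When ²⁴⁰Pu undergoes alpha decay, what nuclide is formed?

Alpha decay: mass number changes by -4, atomic number by -2.
A: 240 − 4 = 236; Z: 94 − 2 = 92.
Z = 92 is uranium, so the daughter is ²³⁶U.

U-236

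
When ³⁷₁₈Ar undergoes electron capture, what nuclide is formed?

Cl-37

Electron capture: mass number changes by +0, atomic number by -1.
A: 37 = 37; Z: 18 − 1 = 17.
Z = 17 is chlorine, so the daughter is ³⁷₁₇Cl.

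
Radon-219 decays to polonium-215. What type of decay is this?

alpha decay

ΔA = 215 − 219 = -4; ΔZ = 84 − 86 = -2.
A drops by 4 and Z drops by 2 — the signature of alpha emission.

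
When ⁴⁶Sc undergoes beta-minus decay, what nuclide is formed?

Ti-46

Beta-minus decay: mass number changes by +0, atomic number by +1.
A: 46 = 46; Z: 21 + 1 = 22.
Z = 22 is titanium, so the daughter is ⁴⁶Ti.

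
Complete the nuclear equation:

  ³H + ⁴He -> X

Conserve mass number: 3 + 4 = A, so A = 7.
Conserve atomic number: 1 + 2 = Z, so Z = 3.
Z = 3 is lithium, so the species is ⁷Li.

Li-7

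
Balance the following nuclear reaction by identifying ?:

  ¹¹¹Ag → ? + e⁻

Cd-111

Conserve mass number: 111 = A + 0, so A = 111.
Conserve atomic number: 47 = Z − 1, so Z = 48.
Z = 48 is cadmium, so the species is ¹¹¹Cd.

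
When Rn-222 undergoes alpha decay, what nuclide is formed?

Po-218

Alpha decay: mass number changes by -4, atomic number by -2.
A: 222 − 4 = 218; Z: 86 − 2 = 84.
Z = 84 is polonium, so the daughter is Po-218.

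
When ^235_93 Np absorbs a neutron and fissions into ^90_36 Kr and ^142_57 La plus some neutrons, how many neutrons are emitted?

Conserve mass number: 236 = 90 + 142 + k, so k = 236 − 232 = 4.
Check atomic number: 93 = 36 + 57 + 0 = 93. ✓

4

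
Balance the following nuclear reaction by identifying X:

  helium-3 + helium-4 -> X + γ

Conserve mass number: 3 + 4 = A + 0, so A = 7.
Conserve atomic number: 2 + 2 = Z + 0, so Z = 4.
Z = 4 is beryllium, so the species is beryllium-7.

Be-7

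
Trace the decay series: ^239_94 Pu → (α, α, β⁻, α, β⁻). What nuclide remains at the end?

Th-227

Start: (A, Z) = (239, 94).
After α: (235, 92).
After α: (231, 90).
After β⁻: (231, 91).
After α: (227, 89).
After β⁻: (227, 90).
Z = 90 is thorium.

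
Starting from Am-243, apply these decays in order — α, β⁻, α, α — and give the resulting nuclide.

Th-231

Start: (A, Z) = (243, 95).
After α: (239, 93).
After β⁻: (239, 94).
After α: (235, 92).
After α: (231, 90).
Z = 90 is thorium.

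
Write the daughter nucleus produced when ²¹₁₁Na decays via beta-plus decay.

Ne-21

Beta-plus decay: mass number changes by +0, atomic number by -1.
A: 21 = 21; Z: 11 − 1 = 10.
Z = 10 is neon, so the daughter is ²¹₁₀Ne.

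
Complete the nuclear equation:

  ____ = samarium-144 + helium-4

Gd-148

Conserve mass number: A = 144 + 4, so A = 148.
Conserve atomic number: Z = 62 + 2, so Z = 64.
Z = 64 is gadolinium, so the species is gadolinium-148.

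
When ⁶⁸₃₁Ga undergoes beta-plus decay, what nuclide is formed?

Beta-plus decay: mass number changes by +0, atomic number by -1.
A: 68 = 68; Z: 31 − 1 = 30.
Z = 30 is zinc, so the daughter is ⁶⁸₃₀Zn.

Zn-68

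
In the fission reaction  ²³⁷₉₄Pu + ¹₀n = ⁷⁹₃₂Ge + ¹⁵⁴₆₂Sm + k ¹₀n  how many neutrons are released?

5

Conserve mass number: 238 = 79 + 154 + k, so k = 238 − 233 = 5.
Check atomic number: 94 = 32 + 62 + 0 = 94. ✓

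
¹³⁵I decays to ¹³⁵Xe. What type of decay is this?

beta-minus decay

ΔA = 135 − 135 = 0; ΔZ = 54 − 53 = +1.
A is unchanged and Z rises by 1 — a neutron has become a proton (β⁻ decay).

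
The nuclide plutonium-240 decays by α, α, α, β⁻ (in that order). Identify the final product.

Start: (A, Z) = (240, 94).
After α: (236, 92).
After α: (232, 90).
After α: (228, 88).
After β⁻: (228, 89).
Z = 89 is actinium.

Ac-228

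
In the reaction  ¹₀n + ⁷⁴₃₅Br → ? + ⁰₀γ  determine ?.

Conserve mass number: 1 + 74 = A + 0, so A = 75.
Conserve atomic number: 0 + 35 = Z + 0, so Z = 35.
Z = 35 is bromine, so the species is ⁷⁵₃₅Br.

Br-75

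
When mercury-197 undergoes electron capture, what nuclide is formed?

Electron capture: mass number changes by +0, atomic number by -1.
A: 197 = 197; Z: 80 − 1 = 79.
Z = 79 is gold, so the daughter is gold-197.

Au-197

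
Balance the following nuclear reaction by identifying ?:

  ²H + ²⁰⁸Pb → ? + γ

Conserve mass number: 2 + 208 = A + 0, so A = 210.
Conserve atomic number: 1 + 82 = Z + 0, so Z = 83.
Z = 83 is bismuth, so the species is ²¹⁰Bi.

Bi-210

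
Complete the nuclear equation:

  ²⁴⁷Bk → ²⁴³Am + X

Conserve mass number: 247 = 243 + A, so A = 4.
Conserve atomic number: 97 = 95 + Z, so Z = 2.
A = 4 and Z = 2 is ⁴He — an alpha particle.

alpha particle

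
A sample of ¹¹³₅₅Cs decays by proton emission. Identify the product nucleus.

Xe-112

Proton emission: mass number changes by -1, atomic number by -1.
A: 113 − 1 = 112; Z: 55 − 1 = 54.
Z = 54 is xenon, so the daughter is ¹¹²₅₄Xe.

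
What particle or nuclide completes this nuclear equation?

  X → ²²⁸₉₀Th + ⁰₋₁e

Conserve mass number: A = 228 + 0, so A = 228.
Conserve atomic number: Z = 90 − 1, so Z = 89.
Z = 89 is actinium, so the species is ²²⁸₈₉Ac.

Ac-228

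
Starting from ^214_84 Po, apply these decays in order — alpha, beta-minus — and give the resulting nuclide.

Start: (A, Z) = (214, 84).
After α: (210, 82).
After β⁻: (210, 83).
Z = 83 is bismuth.

Bi-210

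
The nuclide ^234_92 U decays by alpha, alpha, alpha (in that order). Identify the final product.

Start: (A, Z) = (234, 92).
After α: (230, 90).
After α: (226, 88).
After α: (222, 86).
Z = 86 is radon.

Rn-222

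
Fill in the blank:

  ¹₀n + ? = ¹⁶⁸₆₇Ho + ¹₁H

Er-168

Conserve mass number: 1 + A = 168 + 1, so A = 168.
Conserve atomic number: 0 + Z = 67 + 1, so Z = 68.
Z = 68 is erbium, so the species is ¹⁶⁸₆₈Er.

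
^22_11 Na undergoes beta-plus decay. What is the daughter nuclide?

Ne-22

Beta-plus decay: mass number changes by +0, atomic number by -1.
A: 22 = 22; Z: 11 − 1 = 10.
Z = 10 is neon, so the daughter is ^22_10 Ne.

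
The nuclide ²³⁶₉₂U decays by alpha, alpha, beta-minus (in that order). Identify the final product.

Ac-228

Start: (A, Z) = (236, 92).
After α: (232, 90).
After α: (228, 88).
After β⁻: (228, 89).
Z = 89 is actinium.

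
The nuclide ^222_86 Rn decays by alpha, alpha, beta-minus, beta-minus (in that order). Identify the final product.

Start: (A, Z) = (222, 86).
After α: (218, 84).
After α: (214, 82).
After β⁻: (214, 83).
After β⁻: (214, 84).
Z = 84 is polonium.

Po-214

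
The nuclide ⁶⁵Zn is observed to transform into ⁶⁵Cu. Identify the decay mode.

beta-plus decay or electron capture

ΔA = 65 − 65 = 0; ΔZ = 29 − 30 = -1.
A is unchanged and Z drops by 1 — a proton has become a neutron (β⁺ emission or electron capture).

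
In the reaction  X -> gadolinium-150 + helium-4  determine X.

Conserve mass number: A = 150 + 4, so A = 154.
Conserve atomic number: Z = 64 + 2, so Z = 66.
Z = 66 is dysprosium, so the species is dysprosium-154.

Dy-154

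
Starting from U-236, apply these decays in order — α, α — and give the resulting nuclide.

Start: (A, Z) = (236, 92).
After α: (232, 90).
After α: (228, 88).
Z = 88 is radium.

Ra-228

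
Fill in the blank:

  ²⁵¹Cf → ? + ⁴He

Conserve mass number: 251 = A + 4, so A = 247.
Conserve atomic number: 98 = Z + 2, so Z = 96.
Z = 96 is curium, so the species is ²⁴⁷Cm.

Cm-247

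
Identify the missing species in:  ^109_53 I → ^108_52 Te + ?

Conserve mass number: 109 = 108 + A, so A = 1.
Conserve atomic number: 53 = 52 + Z, so Z = 1.
A = 1 and Z = 1 is ^1_1 H — a proton.

proton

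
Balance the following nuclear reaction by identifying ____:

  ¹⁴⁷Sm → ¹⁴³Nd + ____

alpha particle

Conserve mass number: 147 = 143 + A, so A = 4.
Conserve atomic number: 62 = 60 + Z, so Z = 2.
A = 4 and Z = 2 is ⁴He — an alpha particle.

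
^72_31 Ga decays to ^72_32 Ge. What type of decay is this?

beta-minus decay

ΔA = 72 − 72 = 0; ΔZ = 32 − 31 = +1.
A is unchanged and Z rises by 1 — a neutron has become a proton (β⁻ decay).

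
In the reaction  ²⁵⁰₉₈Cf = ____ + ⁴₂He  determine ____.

Cm-246

Conserve mass number: 250 = A + 4, so A = 246.
Conserve atomic number: 98 = Z + 2, so Z = 96.
Z = 96 is curium, so the species is ²⁴⁶₉₆Cm.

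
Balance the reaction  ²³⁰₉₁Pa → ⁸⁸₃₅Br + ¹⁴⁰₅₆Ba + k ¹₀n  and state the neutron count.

Conserve mass number: 230 = 88 + 140 + k, so k = 230 − 228 = 2.
Check atomic number: 91 = 35 + 56 + 0 = 91. ✓

2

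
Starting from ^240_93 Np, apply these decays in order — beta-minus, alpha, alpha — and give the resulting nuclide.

Th-232

Start: (A, Z) = (240, 93).
After β⁻: (240, 94).
After α: (236, 92).
After α: (232, 90).
Z = 90 is thorium.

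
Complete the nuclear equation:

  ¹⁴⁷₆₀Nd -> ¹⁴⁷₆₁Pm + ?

Conserve mass number: 147 = 147 + A, so A = 0.
Conserve atomic number: 60 = 61 + Z, so Z = -1.
A = 0 and Z = -1 is ⁰₋₁e — a beta-minus particle.

beta-minus particle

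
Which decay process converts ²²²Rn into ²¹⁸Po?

ΔA = 218 − 222 = -4; ΔZ = 84 − 86 = -2.
A drops by 4 and Z drops by 2 — the signature of alpha emission.

alpha decay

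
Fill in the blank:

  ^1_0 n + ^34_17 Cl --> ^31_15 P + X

alpha particle

Conserve mass number: 1 + 34 = 31 + A, so A = 4.
Conserve atomic number: 0 + 17 = 15 + Z, so Z = 2.
A = 4 and Z = 2 is ^4_2 He — an alpha particle.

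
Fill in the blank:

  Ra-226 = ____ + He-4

Conserve mass number: 226 = A + 4, so A = 222.
Conserve atomic number: 88 = Z + 2, so Z = 86.
Z = 86 is radon, so the species is Rn-222.

Rn-222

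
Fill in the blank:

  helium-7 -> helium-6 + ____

Conserve mass number: 7 = 6 + A, so A = 1.
Conserve atomic number: 2 = 2 + Z, so Z = 0.
A = 1 and Z = 0 is neutron — a neutron.

neutron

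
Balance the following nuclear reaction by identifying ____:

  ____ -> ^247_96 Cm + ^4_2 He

Conserve mass number: A = 247 + 4, so A = 251.
Conserve atomic number: Z = 96 + 2, so Z = 98.
Z = 98 is californium, so the species is ^251_98 Cf.

Cf-251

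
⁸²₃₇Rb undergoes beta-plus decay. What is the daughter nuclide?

Beta-plus decay: mass number changes by +0, atomic number by -1.
A: 82 = 82; Z: 37 − 1 = 36.
Z = 36 is krypton, so the daughter is ⁸²₃₆Kr.

Kr-82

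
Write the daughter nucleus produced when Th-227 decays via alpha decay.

Alpha decay: mass number changes by -4, atomic number by -2.
A: 227 − 4 = 223; Z: 90 − 2 = 88.
Z = 88 is radium, so the daughter is Ra-223.

Ra-223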